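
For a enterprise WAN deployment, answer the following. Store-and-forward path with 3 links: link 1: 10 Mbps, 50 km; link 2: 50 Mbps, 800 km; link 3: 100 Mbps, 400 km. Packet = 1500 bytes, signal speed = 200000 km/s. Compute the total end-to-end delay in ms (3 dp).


Packet = 1500 bytes = 12000 bits. Store-and-forward: sum (t_trans + t_prop) per link.
Link 1: t_trans = 12000/(10*10^6) s = 1.2000 ms; t_prop = 50/200000 s = 0.2500 ms; subtotal = 1.4500 ms
Link 2: t_trans = 12000/(50*10^6) s = 0.2400 ms; t_prop = 800/200000 s = 4.0000 ms; subtotal = 4.2400 ms
Link 3: t_trans = 12000/(100*10^6) s = 0.1200 ms; t_prop = 400/200000 s = 2.0000 ms; subtotal = 2.1200 ms
End-to-end = 1.4500 + 4.2400 + 2.1200 = 7.8100 ms -> 7.810 ms (3 dp)

7.810


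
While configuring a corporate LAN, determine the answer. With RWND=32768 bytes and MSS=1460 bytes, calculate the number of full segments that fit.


Given: RWND = 32768 bytes, MSS = 1460 bytes
Full segments = floor(RWND / MSS)
Full segments = floor(32768 / 1460)
Full segments = floor(22.4438) = 22

22


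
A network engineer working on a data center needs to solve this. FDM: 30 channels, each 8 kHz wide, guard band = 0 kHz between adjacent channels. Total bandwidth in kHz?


Given: 30 channels, 8 kHz each, guard = 0 kHz
Channel bandwidth = 30 * 8 = 240 kHz
Guard bands = 29 gaps * 0 kHz = 0 kHz
Total = 240 + 0 = 240 kHz

240


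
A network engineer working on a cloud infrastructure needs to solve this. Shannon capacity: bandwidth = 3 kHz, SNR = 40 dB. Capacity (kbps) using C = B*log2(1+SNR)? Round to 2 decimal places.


Given: B = 3 kHz, SNR = 40 dB
SNR linear = 10^(40/10) = 10000
1 + SNR = 10001
log2(10001) = 13.2878566418
C = 3 * 1000 * 13.2878566418 = 39863.5699 bps
C = 39.863570 kbps -> 39.86 kbps (2 dp)

39.86


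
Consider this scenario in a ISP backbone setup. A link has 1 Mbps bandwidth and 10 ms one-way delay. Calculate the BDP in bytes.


Given: bandwidth = 1 Mbps, delay = 10 ms
BDP in bits = 1 * 10^6 * 10 / 1000
BDP in bits = 10000
BDP in bytes = 10000 / 8 = 1250

1250


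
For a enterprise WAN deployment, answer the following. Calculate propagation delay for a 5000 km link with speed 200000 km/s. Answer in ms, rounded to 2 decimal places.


Given: distance = 5000 km, speed = 200000 km/s
Delay = distance / speed = 5000 / 200000 seconds
Delay in ms = 5000 * 1000 / 200000
Delay = 25.0000 ms
Rounded to 2 dp = 25.00 ms

25.00


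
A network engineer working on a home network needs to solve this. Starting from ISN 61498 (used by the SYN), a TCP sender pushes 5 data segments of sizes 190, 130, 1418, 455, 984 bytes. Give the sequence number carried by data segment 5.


The SYN occupies sequence number ISN = 61498, so the first data byte is ISN + 1 = 61499.
SEQ of data segment i = (ISN + 1) + sum of payload sizes of segments 1..i-1.
Segment 1: SEQ = 61499, payload = 190 bytes
Segment 2: SEQ = 61689, payload = 130 bytes
Segment 3: SEQ = 61819, payload = 1418 bytes
Segment 4: SEQ = 63237, payload = 455 bytes
Segment 5: SEQ = 63692, payload = 984 bytes
SEQ of segment 5 = 61499 + 190 + 130 + 1418 + 455 = 63692

63692


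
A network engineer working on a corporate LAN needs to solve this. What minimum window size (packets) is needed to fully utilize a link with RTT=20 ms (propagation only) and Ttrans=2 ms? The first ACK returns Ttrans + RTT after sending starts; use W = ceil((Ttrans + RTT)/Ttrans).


Given: Ttrans = 2 ms, RTT = 20 ms (= 2 * Tprop, Tprop = 10 ms)
Time until first ACK returns = Ttrans + RTT = 2 + 20 = 22 ms
Need W * Ttrans >= Ttrans + RTT  ->  W >= (Ttrans + RTT) / Ttrans
(Ttrans + RTT) / Ttrans = 22 / 2 = 11
W_min = ceil(11) = 11

11


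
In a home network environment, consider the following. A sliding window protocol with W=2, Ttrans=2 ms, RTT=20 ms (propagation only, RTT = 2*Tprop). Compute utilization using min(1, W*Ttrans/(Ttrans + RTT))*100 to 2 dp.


Given: W = 2, Ttrans = 2 ms, RTT = 20 ms (= 2 * Tprop, Tprop = 10 ms)
Cycle time = Ttrans + RTT = 2 + 20 = 22 ms (first packet sent until its ACK returns)
W * Ttrans = 2 * 2 = 4 ms of sending per cycle
W * Ttrans / (Ttrans + RTT) = 4 / 22 = 0.181818
U = min(1, 0.181818) = 0.181818
U% = 18.18%

18.18


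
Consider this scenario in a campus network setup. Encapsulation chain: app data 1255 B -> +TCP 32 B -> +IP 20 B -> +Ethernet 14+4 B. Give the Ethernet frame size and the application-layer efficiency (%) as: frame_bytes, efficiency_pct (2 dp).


TCP segment = 1255 + 32 = 1287 B
IP packet = 1287 + 20 = 1307 B
Ethernet frame = 1307 + 14 + 4 = 1325 B
Efficiency = app / frame = 1255 / 1325 = 0.947170 = 94.7170% -> 94.72% (2 dp)

1325, 94.72


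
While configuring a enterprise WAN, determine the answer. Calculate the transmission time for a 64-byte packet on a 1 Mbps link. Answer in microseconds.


Given: packet = 64 bytes, bandwidth = 1 Mbps
Packet in bits = 64 * 8 = 512 bits
Bandwidth = 1 * 10^6 = 1000000 bps
Time = 512 / 1000000 seconds
Time in us = 512 * 10^6 / 1000000 = 512

512


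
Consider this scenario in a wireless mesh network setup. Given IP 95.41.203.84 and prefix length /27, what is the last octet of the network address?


Given: IP = 95.41.203.84, prefix = /27
Subnet mask = 255.255.255.224
Last octet of IP: 84
Last octet of mask: 224
Network last octet = 84 AND 224 = 64

64


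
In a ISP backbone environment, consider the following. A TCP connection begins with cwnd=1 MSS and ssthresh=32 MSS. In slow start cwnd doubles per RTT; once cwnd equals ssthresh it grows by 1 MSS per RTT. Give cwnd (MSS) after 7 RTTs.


RTT 0: cwnd = 1 MSS (initial)
RTT 1: cwnd = 2 MSS (slow start, doubled)
RTT 2: cwnd = 4 MSS (slow start, doubled)
RTT 3: cwnd = 8 MSS (slow start, doubled)
RTT 4: cwnd = 16 MSS (slow start, doubled)
RTT 5: cwnd = 32 MSS (slow start, doubled)
RTT 6: cwnd = 33 MSS (congestion avoidance, +1)
RTT 7: cwnd = 34 MSS (congestion avoidance, +1)

34


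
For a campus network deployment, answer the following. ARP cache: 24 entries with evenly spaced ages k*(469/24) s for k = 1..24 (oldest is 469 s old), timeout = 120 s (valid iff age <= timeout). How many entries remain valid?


Ages are k * 469/24 s for k = 1..24 (spacing = 19.5417 s).
Entry k is valid iff k * 469/24 <= 120 iff k <= 24 * 120 / 469 = 6.1407
n_valid = floor(6.1407) = 6
(n_stale = 24 - 6 = 18)

6


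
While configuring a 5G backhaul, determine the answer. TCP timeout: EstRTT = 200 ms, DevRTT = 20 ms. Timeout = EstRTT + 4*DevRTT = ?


Given: EstRTT = 200 ms, DevRTT = 20 ms
Timeout = EstRTT + 4 * DevRTT
4 * DevRTT = 4 * 20 = 80
Timeout = 200 + 80 = 280 ms

280


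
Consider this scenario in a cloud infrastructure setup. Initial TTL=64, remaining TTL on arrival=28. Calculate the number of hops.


Given: initial TTL = 64, received TTL = 28
Hops = initial TTL - received TTL
Hops = 64 - 28 = 36

36


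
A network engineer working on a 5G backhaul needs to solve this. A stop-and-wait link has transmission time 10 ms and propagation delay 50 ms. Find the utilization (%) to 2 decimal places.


Given: Ttrans = 10 ms, Tprop = 50 ms
RTT = 2 * Tprop = 2 * 50 = 100 ms
U = Ttrans / (Ttrans + RTT)
U = 10 / (10 + 100)
U = 10 / 110 = 0.090909
U% = 9.09%

9.09


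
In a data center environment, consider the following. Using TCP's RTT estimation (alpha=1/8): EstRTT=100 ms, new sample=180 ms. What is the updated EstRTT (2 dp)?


Given: EstRTT = 100 ms, SampleRTT = 180 ms, alpha = 1/8
New EstRTT = (1 - alpha) * EstRTT + alpha * SampleRTT
(7/8) * 100 = 87.5
(1/8) * 180 = 22.5
New EstRTT = 87.5 + 22.5 = 110 ms -> 110.00 ms (2 dp)

110.00


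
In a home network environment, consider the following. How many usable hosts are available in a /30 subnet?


Given: subnet mask /30
Host bits = 32 - 30 = 2
Total addresses = 2^2 = 4
Usable hosts = 4 - 2 (network + broadcast) = 2

2


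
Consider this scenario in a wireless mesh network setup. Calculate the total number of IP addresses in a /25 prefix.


Given: CIDR prefix /25
Host bits = 32 - 25 = 7
Total addresses = 2^7 = 128

128


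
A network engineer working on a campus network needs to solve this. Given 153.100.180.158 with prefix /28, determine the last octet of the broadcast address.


Given: IP = 153.100.180.158, prefix = /28
Host bits = 32 - 28 = 4
Network last octet = 158 AND mask = 144
Host part size = 2^4 - 1 = 15
Broadcast last octet = 144 OR 15 = 159

159


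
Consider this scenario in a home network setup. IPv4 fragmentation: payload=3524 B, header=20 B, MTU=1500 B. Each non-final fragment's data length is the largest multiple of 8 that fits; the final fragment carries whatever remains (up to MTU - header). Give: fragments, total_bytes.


Max data per non-final fragment = floor((MTU - header)/8)*8 = floor((1500 - 20)/8)*8 = floor(1480/8)*8 = 1480 B
Final fragment needs no 8-byte alignment: it can carry up to MTU - header = 1480 B
Non-final fragments needed = ceil((payload - 1480) / 1480) = ceil(2044/1480) = ceil(1.3811) = 2
Number of fragments = 2 + 1 = 3
Fragment sizes (data): 2 * 1480 B + 564 B (last, 564 <= 1480 OK)
Total bytes sent = payload + n_frags * header = 3524 + 3*20 = 3524 + 60 = 3584 B

3, 3584


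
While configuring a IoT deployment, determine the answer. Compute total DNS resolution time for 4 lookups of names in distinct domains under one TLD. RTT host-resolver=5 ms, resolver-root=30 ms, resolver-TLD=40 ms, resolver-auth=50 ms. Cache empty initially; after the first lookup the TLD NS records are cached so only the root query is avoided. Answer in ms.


Lookup 1 (cold cache): local + root + TLD + auth = 5 + 30 + 40 + 50 = 125 ms
Lookups 2..4 (TLD NS cached -> skip root; new domain -> still ask TLD and auth): local + TLD + auth = 5 + 40 + 50 = 95 ms each
Remaining 3 lookups: 3 * 95 = 285 ms
Total = 125 + 285 = 410 ms

410


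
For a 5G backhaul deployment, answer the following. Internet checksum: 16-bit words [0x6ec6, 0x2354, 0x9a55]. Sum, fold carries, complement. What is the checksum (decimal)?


Given words: [0x6ec6, 0x2354, 0x9a55]
Step 1: Sum all words
Raw sum = 28358 + 9044 + 39509 = 76911
Step 2: Fold carry: (11375 + 1) = 11376
One's complement = ~11376 & 0xFFFF = 54159

54159


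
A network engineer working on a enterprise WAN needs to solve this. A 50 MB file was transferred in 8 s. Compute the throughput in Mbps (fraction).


Given: file = 50 MB, time = 8 s
File in Mb = 50 * 8 = 400 Mb
Throughput = 400 / 8 Mbps
Throughput = 50 Mbps

50


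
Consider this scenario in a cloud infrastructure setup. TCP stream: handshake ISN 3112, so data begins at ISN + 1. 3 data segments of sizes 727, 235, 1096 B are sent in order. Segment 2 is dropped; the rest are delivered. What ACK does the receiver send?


SYN uses sequence number 3112; first data byte = ISN + 1 = 3113.
Segment 1: SEQ = 3113, len = 727 B, covers [3113, 3839]
Segment 2: SEQ = 3840, len = 235 B, covers [3840, 4074] [LOST]
Segment 3: SEQ = 4075, len = 1096 B, covers [4075, 5170]
In-order data received: bytes [3113, 3839] (segments 1..1).
Segment 2 missing -> gap begins at byte 3840; later segments buffered out of order.
Cumulative ACK = next expected in-order byte = 3113 + 727 = 3840

3840


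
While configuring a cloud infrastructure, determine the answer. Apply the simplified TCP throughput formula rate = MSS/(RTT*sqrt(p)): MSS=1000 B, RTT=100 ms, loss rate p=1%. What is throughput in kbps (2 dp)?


Given: MSS = 1000 bytes, RTT = 100 ms, loss = 1%
RTT in seconds = 100 / 1000 = 0.1
Loss rate = 1% = 0.01
sqrt(loss) = sqrt(0.01) = 0.1
Throughput (bytes/s) = 1000 / (0.1 * 0.1) = 100000.0000
Throughput (kbps) = 100000.0000 * 8 / 1000 = 800.000000 -> 800.00 kbps (2 dp)

800.00


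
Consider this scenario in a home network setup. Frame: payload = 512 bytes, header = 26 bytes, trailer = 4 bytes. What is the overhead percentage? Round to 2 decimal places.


Given: payload = 512 B, header = 26 B, trailer = 4 B
Overhead bytes = header + trailer = 26 + 4 = 30
Total frame = payload + overhead = 512 + 30 = 542
Overhead % = 30 / 542 * 100 = 5.5351% -> 5.54% (2 dp)

5.54


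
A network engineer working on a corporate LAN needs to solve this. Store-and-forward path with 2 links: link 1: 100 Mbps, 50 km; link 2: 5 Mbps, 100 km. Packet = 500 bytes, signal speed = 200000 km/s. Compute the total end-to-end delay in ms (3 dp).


Packet = 500 bytes = 4000 bits. Store-and-forward: sum (t_trans + t_prop) per link.
Link 1: t_trans = 4000/(100*10^6) s = 0.0400 ms; t_prop = 50/200000 s = 0.2500 ms; subtotal = 0.2900 ms
Link 2: t_trans = 4000/(5*10^6) s = 0.8000 ms; t_prop = 100/200000 s = 0.5000 ms; subtotal = 1.3000 ms
End-to-end = 0.2900 + 1.3000 = 1.5900 ms -> 1.590 ms (3 dp)

1.590


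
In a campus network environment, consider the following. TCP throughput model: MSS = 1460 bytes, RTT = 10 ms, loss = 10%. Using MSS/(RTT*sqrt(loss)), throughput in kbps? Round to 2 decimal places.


Given: MSS = 1460 bytes, RTT = 10 ms, loss = 10%
RTT in seconds = 10 / 1000 = 0.01
Loss rate = 10% = 0.1
sqrt(loss) = sqrt(0.1) = 0.316227766017
Throughput (bytes/s) = 1460 / (0.01 * 0.316227766017) = 461692.5384
Throughput (kbps) = 461692.5384 * 8 / 1000 = 3693.540307 -> 3693.54 kbps (2 dp)

3693.54


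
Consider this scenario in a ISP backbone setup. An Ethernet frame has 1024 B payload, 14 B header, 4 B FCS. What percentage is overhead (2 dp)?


Given: payload = 1024 B, header = 14 B, trailer = 4 B
Overhead bytes = header + trailer = 14 + 4 = 18
Total frame = payload + overhead = 1024 + 18 = 1042
Overhead % = 18 / 1042 * 100 = 1.7274% -> 1.73% (2 dp)

1.73


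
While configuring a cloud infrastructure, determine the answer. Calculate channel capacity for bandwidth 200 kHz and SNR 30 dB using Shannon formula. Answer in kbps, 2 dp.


Given: B = 200 kHz, SNR = 30 dB
SNR linear = 10^(30/10) = 1000
1 + SNR = 1001
log2(1001) = 9.9672262588
C = 200 * 1000 * 9.9672262588 = 1993445.2518 bps
C = 1993.445252 kbps -> 1993.45 kbps (2 dp)

1993.45


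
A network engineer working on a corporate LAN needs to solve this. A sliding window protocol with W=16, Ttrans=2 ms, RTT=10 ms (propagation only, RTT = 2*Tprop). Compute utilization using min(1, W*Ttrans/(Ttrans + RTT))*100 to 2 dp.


Given: W = 16, Ttrans = 2 ms, RTT = 10 ms (= 2 * Tprop, Tprop = 5 ms)
Cycle time = Ttrans + RTT = 2 + 10 = 12 ms (first packet sent until its ACK returns)
W * Ttrans = 16 * 2 = 32 ms of sending per cycle
W * Ttrans / (Ttrans + RTT) = 32 / 12 = 2.666667
U = min(1, 2.666667) = 1.000000
U% = 100.00%

100.00


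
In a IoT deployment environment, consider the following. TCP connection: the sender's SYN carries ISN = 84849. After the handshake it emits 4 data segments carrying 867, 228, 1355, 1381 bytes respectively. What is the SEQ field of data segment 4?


The SYN occupies sequence number ISN = 84849, so the first data byte is ISN + 1 = 84850.
SEQ of data segment i = (ISN + 1) + sum of payload sizes of segments 1..i-1.
Segment 1: SEQ = 84850, payload = 867 bytes
Segment 2: SEQ = 85717, payload = 228 bytes
Segment 3: SEQ = 85945, payload = 1355 bytes
Segment 4: SEQ = 87300, payload = 1381 bytes
SEQ of segment 4 = 84850 + 867 + 228 + 1355 = 87300

87300


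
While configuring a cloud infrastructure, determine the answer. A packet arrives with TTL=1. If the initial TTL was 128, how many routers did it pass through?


Given: initial TTL = 128, received TTL = 1
Hops = initial TTL - received TTL
Hops = 128 - 1 = 127

127


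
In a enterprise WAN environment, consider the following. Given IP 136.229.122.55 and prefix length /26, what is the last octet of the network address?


Given: IP = 136.229.122.55, prefix = /26
Subnet mask = 255.255.255.192
Last octet of IP: 55
Last octet of mask: 192
Network last octet = 55 AND 192 = 0

0


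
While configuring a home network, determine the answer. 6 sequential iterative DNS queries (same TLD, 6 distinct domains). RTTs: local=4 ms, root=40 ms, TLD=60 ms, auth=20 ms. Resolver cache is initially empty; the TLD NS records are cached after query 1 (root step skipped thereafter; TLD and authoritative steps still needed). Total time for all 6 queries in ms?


Lookup 1 (cold cache): local + root + TLD + auth = 4 + 40 + 60 + 20 = 124 ms
Lookups 2..6 (TLD NS cached -> skip root; new domain -> still ask TLD and auth): local + TLD + auth = 4 + 60 + 20 = 84 ms each
Remaining 5 lookups: 5 * 84 = 420 ms
Total = 124 + 420 = 544 ms

544


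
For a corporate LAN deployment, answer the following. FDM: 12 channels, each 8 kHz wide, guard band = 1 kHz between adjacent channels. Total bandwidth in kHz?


Given: 12 channels, 8 kHz each, guard = 1 kHz
Channel bandwidth = 12 * 8 = 96 kHz
Guard bands = 11 gaps * 1 kHz = 11 kHz
Total = 96 + 11 = 107 kHz

107


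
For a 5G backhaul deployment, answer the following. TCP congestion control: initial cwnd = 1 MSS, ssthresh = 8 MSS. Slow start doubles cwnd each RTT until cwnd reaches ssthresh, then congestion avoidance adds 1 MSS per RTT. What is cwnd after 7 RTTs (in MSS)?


RTT 0: cwnd = 1 MSS (initial)
RTT 1: cwnd = 2 MSS (slow start, doubled)
RTT 2: cwnd = 4 MSS (slow start, doubled)
RTT 3: cwnd = 8 MSS (slow start, doubled)
RTT 4: cwnd = 9 MSS (congestion avoidance, +1)
RTT 5: cwnd = 10 MSS (congestion avoidance, +1)
RTT 6: cwnd = 11 MSS (congestion avoidance, +1)
RTT 7: cwnd = 12 MSS (congestion avoidance, +1)

12


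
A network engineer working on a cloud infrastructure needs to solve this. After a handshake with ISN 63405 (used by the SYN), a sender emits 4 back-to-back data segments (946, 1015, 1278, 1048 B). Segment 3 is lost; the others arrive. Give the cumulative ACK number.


SYN uses sequence number 63405; first data byte = ISN + 1 = 63406.
Segment 1: SEQ = 63406, len = 946 B, covers [63406, 64351]
Segment 2: SEQ = 64352, len = 1015 B, covers [64352, 65366]
Segment 3: SEQ = 65367, len = 1278 B, covers [65367, 66644] [LOST]
Segment 4: SEQ = 66645, len = 1048 B, covers [66645, 67692]
In-order data received: bytes [63406, 65366] (segments 1..2).
Segment 3 missing -> gap begins at byte 65367; later segments buffered out of order.
Cumulative ACK = next expected in-order byte = 63406 + 946 + 1015 = 65367

65367


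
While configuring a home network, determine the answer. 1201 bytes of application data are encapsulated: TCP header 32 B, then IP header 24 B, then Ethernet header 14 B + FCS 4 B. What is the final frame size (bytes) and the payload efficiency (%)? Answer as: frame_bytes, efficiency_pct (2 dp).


TCP segment = 1201 + 32 = 1233 B
IP packet = 1233 + 24 = 1257 B
Ethernet frame = 1257 + 14 + 4 = 1275 B
Efficiency = app / frame = 1201 / 1275 = 0.941961 = 94.1961% -> 94.20% (2 dp)

1275, 94.20


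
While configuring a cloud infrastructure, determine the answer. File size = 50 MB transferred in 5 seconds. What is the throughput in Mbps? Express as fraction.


Given: file = 50 MB, time = 5 s
File in Mb = 50 * 8 = 400 Mb
Throughput = 400 / 5 Mbps
Throughput = 80 Mbps

80


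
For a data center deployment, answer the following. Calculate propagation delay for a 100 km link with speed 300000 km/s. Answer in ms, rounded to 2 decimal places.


Given: distance = 100 km, speed = 300000 km/s
Delay = distance / speed = 100 / 300000 seconds
Delay in ms = 100 * 1000 / 300000
Delay = 0.3333 ms
Rounded to 2 dp = 0.33 ms

0.33


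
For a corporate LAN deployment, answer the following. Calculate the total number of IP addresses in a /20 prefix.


Given: CIDR prefix /20
Host bits = 32 - 20 = 12
Total addresses = 2^12 = 4096

4096


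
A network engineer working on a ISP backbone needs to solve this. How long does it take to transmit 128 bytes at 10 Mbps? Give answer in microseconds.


Given: packet = 128 bytes, bandwidth = 10 Mbps
Packet in bits = 128 * 8 = 1024 bits
Bandwidth = 10 * 10^6 = 10000000 bps
Time = 1024 / 10000000 seconds
Time in us = 1024 * 10^6 / 10000000 = 102.4

102.4


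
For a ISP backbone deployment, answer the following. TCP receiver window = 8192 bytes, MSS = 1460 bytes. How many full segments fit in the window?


Given: RWND = 8192 bytes, MSS = 1460 bytes
Full segments = floor(RWND / MSS)
Full segments = floor(8192 / 1460)
Full segments = floor(5.611) = 5

5


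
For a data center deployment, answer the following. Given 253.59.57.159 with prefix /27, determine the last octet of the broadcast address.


Given: IP = 253.59.57.159, prefix = /27
Host bits = 32 - 27 = 5
Network last octet = 159 AND mask = 128
Host part size = 2^5 - 1 = 31
Broadcast last octet = 128 OR 31 = 159

159


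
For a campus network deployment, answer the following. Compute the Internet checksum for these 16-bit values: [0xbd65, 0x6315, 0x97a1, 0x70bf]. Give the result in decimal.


Given words: [0xbd65, 0x6315, 0x97a1, 0x70bf]
Step 1: Sum all words
Raw sum = 48485 + 25365 + 38817 + 28863 = 141530
Step 2: Fold carry: (10458 + 2) = 10460
One's complement = ~10460 & 0xFFFF = 55075

55075


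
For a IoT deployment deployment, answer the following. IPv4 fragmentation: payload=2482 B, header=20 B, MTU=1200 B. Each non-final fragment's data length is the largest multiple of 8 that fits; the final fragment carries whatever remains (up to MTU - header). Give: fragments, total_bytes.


Max data per non-final fragment = floor((MTU - header)/8)*8 = floor((1200 - 20)/8)*8 = floor(1180/8)*8 = 1176 B
Final fragment needs no 8-byte alignment: it can carry up to MTU - header = 1180 B
Non-final fragments needed = ceil((payload - 1180) / 1176) = ceil(1302/1176) = ceil(1.1071) = 2
Number of fragments = 2 + 1 = 3
Fragment sizes (data): 2 * 1176 B + 130 B (last, 130 <= 1180 OK)
Total bytes sent = payload + n_frags * header = 2482 + 3*20 = 2482 + 60 = 2542 B

3, 2542


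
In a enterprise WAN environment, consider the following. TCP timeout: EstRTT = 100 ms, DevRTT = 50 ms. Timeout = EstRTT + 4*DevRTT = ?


Given: EstRTT = 100 ms, DevRTT = 50 ms
Timeout = EstRTT + 4 * DevRTT
4 * DevRTT = 4 * 50 = 200
Timeout = 100 + 200 = 300 ms

300


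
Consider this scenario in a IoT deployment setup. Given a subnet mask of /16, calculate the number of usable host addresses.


Given: subnet mask /16
Host bits = 32 - 16 = 16
Total addresses = 2^16 = 65536
Usable hosts = 65536 - 2 (network + broadcast) = 65534

65534


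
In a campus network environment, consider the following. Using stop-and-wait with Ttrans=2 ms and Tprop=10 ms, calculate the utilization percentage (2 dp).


Given: Ttrans = 2 ms, Tprop = 10 ms
RTT = 2 * Tprop = 2 * 10 = 20 ms
U = Ttrans / (Ttrans + RTT)
U = 2 / (2 + 20)
U = 2 / 22 = 0.090909
U% = 9.09%

9.09


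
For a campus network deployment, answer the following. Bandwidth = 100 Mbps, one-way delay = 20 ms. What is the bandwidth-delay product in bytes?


Given: bandwidth = 100 Mbps, delay = 20 ms
BDP in bits = 100 * 10^6 * 20 / 1000
BDP in bits = 2000000
BDP in bytes = 2000000 / 8 = 250000

250000


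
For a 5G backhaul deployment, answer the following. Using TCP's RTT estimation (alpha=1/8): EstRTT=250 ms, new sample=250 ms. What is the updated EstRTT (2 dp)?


Given: EstRTT = 250 ms, SampleRTT = 250 ms, alpha = 1/8
New EstRTT = (1 - alpha) * EstRTT + alpha * SampleRTT
(7/8) * 250 = 218.75
(1/8) * 250 = 31.25
New EstRTT = 218.75 + 31.25 = 250 ms -> 250.00 ms (2 dp)

250.00


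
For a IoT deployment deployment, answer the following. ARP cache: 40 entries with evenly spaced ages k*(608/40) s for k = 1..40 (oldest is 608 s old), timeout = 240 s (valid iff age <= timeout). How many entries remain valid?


Ages are k * 608/40 s for k = 1..40 (spacing = 15.2000 s).
Entry k is valid iff k * 608/40 <= 240 iff k <= 40 * 240 / 608 = 15.7895
n_valid = floor(15.7895) = 15
(n_stale = 40 - 15 = 25)

15


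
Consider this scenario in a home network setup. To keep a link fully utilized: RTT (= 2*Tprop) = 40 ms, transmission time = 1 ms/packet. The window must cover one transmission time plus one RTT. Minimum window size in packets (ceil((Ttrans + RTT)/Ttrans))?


Given: Ttrans = 1 ms, RTT = 40 ms (= 2 * Tprop, Tprop = 20 ms)
Time until first ACK returns = Ttrans + RTT = 1 + 40 = 41 ms
Need W * Ttrans >= Ttrans + RTT  ->  W >= (Ttrans + RTT) / Ttrans
(Ttrans + RTT) / Ttrans = 41 / 1 = 41
W_min = ceil(41) = 41

41


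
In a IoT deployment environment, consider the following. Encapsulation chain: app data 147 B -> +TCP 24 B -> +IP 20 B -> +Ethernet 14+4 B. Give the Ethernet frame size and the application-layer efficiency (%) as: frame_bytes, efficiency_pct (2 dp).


TCP segment = 147 + 24 = 171 B
IP packet = 171 + 20 = 191 B
Ethernet frame = 191 + 14 + 4 = 209 B
Efficiency = app / frame = 147 / 209 = 0.703349 = 70.3349% -> 70.33% (2 dp)

209, 70.33


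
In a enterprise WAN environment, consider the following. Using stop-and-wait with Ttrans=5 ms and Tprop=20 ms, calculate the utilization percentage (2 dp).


Given: Ttrans = 5 ms, Tprop = 20 ms
RTT = 2 * Tprop = 2 * 20 = 40 ms
U = Ttrans / (Ttrans + RTT)
U = 5 / (5 + 40)
U = 5 / 45 = 0.111111
U% = 11.11%

11.11


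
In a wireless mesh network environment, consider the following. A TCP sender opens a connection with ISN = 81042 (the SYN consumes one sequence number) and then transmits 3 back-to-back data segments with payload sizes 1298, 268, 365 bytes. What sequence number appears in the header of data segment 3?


The SYN occupies sequence number ISN = 81042, so the first data byte is ISN + 1 = 81043.
SEQ of data segment i = (ISN + 1) + sum of payload sizes of segments 1..i-1.
Segment 1: SEQ = 81043, payload = 1298 bytes
Segment 2: SEQ = 82341, payload = 268 bytes
Segment 3: SEQ = 82609, payload = 365 bytes
SEQ of segment 3 = 81043 + 1298 + 268 = 82609

82609


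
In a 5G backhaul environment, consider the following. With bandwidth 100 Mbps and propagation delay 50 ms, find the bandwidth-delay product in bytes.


Given: bandwidth = 100 Mbps, delay = 50 ms
BDP in bits = 100 * 10^6 * 50 / 1000
BDP in bits = 5000000
BDP in bytes = 5000000 / 8 = 625000

625000


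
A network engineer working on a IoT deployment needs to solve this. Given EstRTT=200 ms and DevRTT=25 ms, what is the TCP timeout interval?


Given: EstRTT = 200 ms, DevRTT = 25 ms
Timeout = EstRTT + 4 * DevRTT
4 * DevRTT = 4 * 25 = 100
Timeout = 200 + 100 = 300 ms

300


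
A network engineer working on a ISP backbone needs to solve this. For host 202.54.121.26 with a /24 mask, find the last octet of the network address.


Given: IP = 202.54.121.26, prefix = /24
Subnet mask = 255.255.255.0
Last octet of IP: 26
Last octet of mask: 0
Network last octet = 26 AND 0 = 0

0


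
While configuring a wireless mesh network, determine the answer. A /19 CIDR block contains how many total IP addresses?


Given: CIDR prefix /19
Host bits = 32 - 19 = 13
Total addresses = 2^13 = 8192

8192


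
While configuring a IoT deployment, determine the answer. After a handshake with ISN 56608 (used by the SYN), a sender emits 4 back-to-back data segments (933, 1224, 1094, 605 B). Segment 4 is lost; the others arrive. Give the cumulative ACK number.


SYN uses sequence number 56608; first data byte = ISN + 1 = 56609.
Segment 1: SEQ = 56609, len = 933 B, covers [56609, 57541]
Segment 2: SEQ = 57542, len = 1224 B, covers [57542, 58765]
Segment 3: SEQ = 58766, len = 1094 B, covers [58766, 59859]
Segment 4: SEQ = 59860, len = 605 B, covers [59860, 60464] [LOST]
In-order data received: bytes [56609, 59859] (segments 1..3).
Segment 4 missing -> gap begins at byte 59860.
Cumulative ACK = next expected in-order byte = 56609 + 933 + 1224 + 1094 = 59860

59860


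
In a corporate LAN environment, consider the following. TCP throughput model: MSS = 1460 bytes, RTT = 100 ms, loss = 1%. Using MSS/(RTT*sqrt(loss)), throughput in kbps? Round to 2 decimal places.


Given: MSS = 1460 bytes, RTT = 100 ms, loss = 1%
RTT in seconds = 100 / 1000 = 0.1
Loss rate = 1% = 0.01
sqrt(loss) = sqrt(0.01) = 0.1
Throughput (bytes/s) = 1460 / (0.1 * 0.1) = 146000.0000
Throughput (kbps) = 146000.0000 * 8 / 1000 = 1168.000000 -> 1168.00 kbps (2 dp)

1168.00


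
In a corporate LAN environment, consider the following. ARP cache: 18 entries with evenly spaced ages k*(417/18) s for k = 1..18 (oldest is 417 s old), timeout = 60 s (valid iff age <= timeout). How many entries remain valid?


Ages are k * 417/18 s for k = 1..18 (spacing = 23.1667 s).
Entry k is valid iff k * 417/18 <= 60 iff k <= 18 * 60 / 417 = 2.5899
n_valid = floor(2.5899) = 2
(n_stale = 18 - 2 = 16)

2


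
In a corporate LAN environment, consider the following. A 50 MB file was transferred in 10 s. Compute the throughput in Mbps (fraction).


Given: file = 50 MB, time = 10 s
File in Mb = 50 * 8 = 400 Mb
Throughput = 400 / 10 Mbps
Throughput = 40 Mbps

40


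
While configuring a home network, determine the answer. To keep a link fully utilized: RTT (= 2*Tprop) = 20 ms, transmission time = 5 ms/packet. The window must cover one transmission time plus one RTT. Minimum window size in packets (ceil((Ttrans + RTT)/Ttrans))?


Given: Ttrans = 5 ms, RTT = 20 ms (= 2 * Tprop, Tprop = 10 ms)
Time until first ACK returns = Ttrans + RTT = 5 + 20 = 25 ms
Need W * Ttrans >= Ttrans + RTT  ->  W >= (Ttrans + RTT) / Ttrans
(Ttrans + RTT) / Ttrans = 25 / 5 = 5
W_min = ceil(5) = 5

5


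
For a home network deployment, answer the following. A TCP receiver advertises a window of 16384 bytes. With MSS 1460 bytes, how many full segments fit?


Given: RWND = 16384 bytes, MSS = 1460 bytes
Full segments = floor(RWND / MSS)
Full segments = floor(16384 / 1460)
Full segments = floor(11.2219) = 11

11


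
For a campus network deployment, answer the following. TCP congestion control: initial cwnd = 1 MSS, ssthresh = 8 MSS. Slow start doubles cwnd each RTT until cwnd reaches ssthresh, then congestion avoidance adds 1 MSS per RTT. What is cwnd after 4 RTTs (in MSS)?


RTT 0: cwnd = 1 MSS (initial)
RTT 1: cwnd = 2 MSS (slow start, doubled)
RTT 2: cwnd = 4 MSS (slow start, doubled)
RTT 3: cwnd = 8 MSS (slow start, doubled)
RTT 4: cwnd = 9 MSS (congestion avoidance, +1)

9


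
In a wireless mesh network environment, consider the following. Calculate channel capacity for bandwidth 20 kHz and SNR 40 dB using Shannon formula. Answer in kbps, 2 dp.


Given: B = 20 kHz, SNR = 40 dB
SNR linear = 10^(40/10) = 10000
1 + SNR = 10001
log2(10001) = 13.2878566418
C = 20 * 1000 * 13.2878566418 = 265757.1328 bps
C = 265.757133 kbps -> 265.76 kbps (2 dp)

265.76


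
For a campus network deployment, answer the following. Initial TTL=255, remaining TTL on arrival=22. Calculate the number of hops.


Given: initial TTL = 255, received TTL = 22
Hops = initial TTL - received TTL
Hops = 255 - 22 = 233

233


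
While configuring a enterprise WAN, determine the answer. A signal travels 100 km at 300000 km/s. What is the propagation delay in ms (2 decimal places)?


Given: distance = 100 km, speed = 300000 km/s
Delay = distance / speed = 100 / 300000 seconds
Delay in ms = 100 * 1000 / 300000
Delay = 0.3333 ms
Rounded to 2 dp = 0.33 ms

0.33


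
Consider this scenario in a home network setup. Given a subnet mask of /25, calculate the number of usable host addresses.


Given: subnet mask /25
Host bits = 32 - 25 = 7
Total addresses = 2^7 = 128
Usable hosts = 128 - 2 (network + broadcast) = 126

126


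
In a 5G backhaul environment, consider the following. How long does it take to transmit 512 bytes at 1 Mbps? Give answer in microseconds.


Given: packet = 512 bytes, bandwidth = 1 Mbps
Packet in bits = 512 * 8 = 4096 bits
Bandwidth = 1 * 10^6 = 1000000 bps
Time = 4096 / 1000000 seconds
Time in us = 4096 * 10^6 / 1000000 = 4096

4096


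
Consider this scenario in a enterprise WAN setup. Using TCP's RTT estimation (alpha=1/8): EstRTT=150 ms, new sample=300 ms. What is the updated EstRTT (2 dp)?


Given: EstRTT = 150 ms, SampleRTT = 300 ms, alpha = 1/8
New EstRTT = (1 - alpha) * EstRTT + alpha * SampleRTT
(7/8) * 150 = 131.25
(1/8) * 300 = 37.5
New EstRTT = 131.25 + 37.5 = 168.75 ms -> 168.75 ms (2 dp)

168.75


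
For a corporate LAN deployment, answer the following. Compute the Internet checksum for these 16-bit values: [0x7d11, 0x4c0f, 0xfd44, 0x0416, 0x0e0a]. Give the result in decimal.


Given words: [0x7d11, 0x4c0f, 0xfd44, 0x0416, 0x0e0a]
Step 1: Sum all words
Raw sum = 32017 + 19471 + 64836 + 1046 + 3594 = 120964
Step 2: Fold carry: (55428 + 1) = 55429
One's complement = ~55429 & 0xFFFF = 10106

10106


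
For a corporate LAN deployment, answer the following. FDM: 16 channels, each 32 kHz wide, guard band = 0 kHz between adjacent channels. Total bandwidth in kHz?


Given: 16 channels, 32 kHz each, guard = 0 kHz
Channel bandwidth = 16 * 32 = 512 kHz
Guard bands = 15 gaps * 0 kHz = 0 kHz
Total = 512 + 0 = 512 kHz

512


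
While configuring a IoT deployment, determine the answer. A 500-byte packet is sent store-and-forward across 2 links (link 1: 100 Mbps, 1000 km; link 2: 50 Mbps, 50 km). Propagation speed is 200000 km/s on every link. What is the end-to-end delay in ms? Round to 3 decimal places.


Packet = 500 bytes = 4000 bits. Store-and-forward: sum (t_trans + t_prop) per link.
Link 1: t_trans = 4000/(100*10^6) s = 0.0400 ms; t_prop = 1000/200000 s = 5.0000 ms; subtotal = 5.0400 ms
Link 2: t_trans = 4000/(50*10^6) s = 0.0800 ms; t_prop = 50/200000 s = 0.2500 ms; subtotal = 0.3300 ms
End-to-end = 5.0400 + 0.3300 = 5.3700 ms -> 5.370 ms (3 dp)

5.370


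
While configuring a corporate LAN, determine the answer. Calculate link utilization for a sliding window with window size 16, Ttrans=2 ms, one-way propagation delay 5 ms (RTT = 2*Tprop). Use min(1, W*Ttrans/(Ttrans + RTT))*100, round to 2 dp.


Given: W = 16, Ttrans = 2 ms, RTT = 10 ms (= 2 * Tprop, Tprop = 5 ms)
Cycle time = Ttrans + RTT = 2 + 10 = 12 ms (first packet sent until its ACK returns)
W * Ttrans = 16 * 2 = 32 ms of sending per cycle
W * Ttrans / (Ttrans + RTT) = 32 / 12 = 2.666667
U = min(1, 2.666667) = 1.000000
U% = 100.00%

100.00


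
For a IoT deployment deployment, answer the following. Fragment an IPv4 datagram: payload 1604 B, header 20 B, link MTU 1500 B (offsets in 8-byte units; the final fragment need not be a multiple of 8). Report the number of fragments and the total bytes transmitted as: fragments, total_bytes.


Max data per non-final fragment = floor((MTU - header)/8)*8 = floor((1500 - 20)/8)*8 = floor(1480/8)*8 = 1480 B
Final fragment needs no 8-byte alignment: it can carry up to MTU - header = 1480 B
Non-final fragments needed = ceil((payload - 1480) / 1480) = ceil(124/1480) = ceil(0.0838) = 1
Number of fragments = 1 + 1 = 2
Fragment sizes (data): 1 * 1480 B + 124 B (last, 124 <= 1480 OK)
Total bytes sent = payload + n_frags * header = 1604 + 2*20 = 1604 + 40 = 1644 B

2, 1644


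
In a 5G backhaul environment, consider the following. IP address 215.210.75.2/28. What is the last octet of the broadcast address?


Given: IP = 215.210.75.2, prefix = /28
Host bits = 32 - 28 = 4
Network last octet = 2 AND mask = 0
Host part size = 2^4 - 1 = 15
Broadcast last octet = 0 OR 15 = 15

15


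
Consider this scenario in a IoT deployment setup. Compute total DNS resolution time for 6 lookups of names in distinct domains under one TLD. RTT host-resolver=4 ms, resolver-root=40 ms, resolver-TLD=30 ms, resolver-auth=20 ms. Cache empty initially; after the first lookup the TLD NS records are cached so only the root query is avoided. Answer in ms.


Lookup 1 (cold cache): local + root + TLD + auth = 4 + 40 + 30 + 20 = 94 ms
Lookups 2..6 (TLD NS cached -> skip root; new domain -> still ask TLD and auth): local + TLD + auth = 4 + 30 + 20 = 54 ms each
Remaining 5 lookups: 5 * 54 = 270 ms
Total = 94 + 270 = 364 ms

364


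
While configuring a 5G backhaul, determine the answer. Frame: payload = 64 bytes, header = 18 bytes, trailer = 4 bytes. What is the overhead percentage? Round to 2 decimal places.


Given: payload = 64 B, header = 18 B, trailer = 4 B
Overhead bytes = header + trailer = 18 + 4 = 22
Total frame = payload + overhead = 64 + 22 = 86
Overhead % = 22 / 86 * 100 = 25.5814% -> 25.58% (2 dp)

25.58


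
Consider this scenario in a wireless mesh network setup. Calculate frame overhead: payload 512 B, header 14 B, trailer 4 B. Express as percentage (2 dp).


Given: payload = 512 B, header = 14 B, trailer = 4 B
Overhead bytes = header + trailer = 14 + 4 = 18
Total frame = payload + overhead = 512 + 18 = 530
Overhead % = 18 / 530 * 100 = 3.3962% -> 3.40% (2 dp)

3.40


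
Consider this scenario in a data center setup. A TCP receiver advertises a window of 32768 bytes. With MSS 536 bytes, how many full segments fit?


Given: RWND = 32768 bytes, MSS = 536 bytes
Full segments = floor(RWND / MSS)
Full segments = floor(32768 / 536)
Full segments = floor(61.1343) = 61

61


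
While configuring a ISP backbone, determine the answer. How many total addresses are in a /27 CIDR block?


Given: CIDR prefix /27
Host bits = 32 - 27 = 5
Total addresses = 2^5 = 32

32


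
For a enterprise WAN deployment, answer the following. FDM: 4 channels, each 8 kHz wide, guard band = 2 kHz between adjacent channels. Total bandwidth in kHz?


Given: 4 channels, 8 kHz each, guard = 2 kHz
Channel bandwidth = 4 * 8 = 32 kHz
Guard bands = 3 gaps * 2 kHz = 6 kHz
Total = 32 + 6 = 38 kHz

38


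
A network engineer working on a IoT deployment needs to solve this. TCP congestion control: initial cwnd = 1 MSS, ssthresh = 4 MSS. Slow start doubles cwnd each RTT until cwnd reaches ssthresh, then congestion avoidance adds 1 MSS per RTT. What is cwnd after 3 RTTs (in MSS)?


RTT 0: cwnd = 1 MSS (initial)
RTT 1: cwnd = 2 MSS (slow start, doubled)
RTT 2: cwnd = 4 MSS (slow start, doubled)
RTT 3: cwnd = 5 MSS (congestion avoidance, +1)

5


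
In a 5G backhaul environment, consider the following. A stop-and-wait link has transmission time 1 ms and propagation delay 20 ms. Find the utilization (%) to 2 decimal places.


Given: Ttrans = 1 ms, Tprop = 20 ms
RTT = 2 * Tprop = 2 * 20 = 40 ms
U = Ttrans / (Ttrans + RTT)
U = 1 / (1 + 40)
U = 1 / 41 = 0.02439
U% = 2.44%

2.44


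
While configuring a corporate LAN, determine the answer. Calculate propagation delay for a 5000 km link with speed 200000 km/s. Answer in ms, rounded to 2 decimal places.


Given: distance = 5000 km, speed = 200000 km/s
Delay = distance / speed = 5000 / 200000 seconds
Delay in ms = 5000 * 1000 / 200000
Delay = 25.0000 ms
Rounded to 2 dp = 25.00 ms

25.00


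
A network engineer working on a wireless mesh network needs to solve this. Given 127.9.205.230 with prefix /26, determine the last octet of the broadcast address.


Given: IP = 127.9.205.230, prefix = /26
Host bits = 32 - 26 = 6
Network last octet = 230 AND mask = 192
Host part size = 2^6 - 1 = 63
Broadcast last octet = 192 OR 63 = 255

255


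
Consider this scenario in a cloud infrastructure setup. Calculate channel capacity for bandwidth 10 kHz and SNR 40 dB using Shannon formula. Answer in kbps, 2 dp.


Given: B = 10 kHz, SNR = 40 dB
SNR linear = 10^(40/10) = 10000
1 + SNR = 10001
log2(10001) = 13.2878566418
C = 10 * 1000 * 13.2878566418 = 132878.5664 bps
C = 132.878566 kbps -> 132.88 kbps (2 dp)

132.88


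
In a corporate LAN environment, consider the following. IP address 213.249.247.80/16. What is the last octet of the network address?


Given: IP = 213.249.247.80, prefix = /16
Subnet mask = 255.255.0.0
Last octet of IP: 80
Last octet of mask: 0
Network last octet = 80 AND 0 = 0

0


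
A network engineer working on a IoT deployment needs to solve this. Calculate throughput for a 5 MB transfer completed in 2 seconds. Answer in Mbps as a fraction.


Given: file = 5 MB, time = 2 s
File in Mb = 5 * 8 = 40 Mb
Throughput = 40 / 2 Mbps
Throughput = 20 Mbps

20


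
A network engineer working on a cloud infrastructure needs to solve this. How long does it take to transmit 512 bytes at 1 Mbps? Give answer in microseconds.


Given: packet = 512 bytes, bandwidth = 1 Mbps
Packet in bits = 512 * 8 = 4096 bits
Bandwidth = 1 * 10^6 = 1000000 bps
Time = 4096 / 1000000 seconds
Time in us = 4096 * 10^6 / 1000000 = 4096

4096


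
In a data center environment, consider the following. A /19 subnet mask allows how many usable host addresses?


Given: subnet mask /19
Host bits = 32 - 19 = 13
Total addresses = 2^13 = 8192
Usable hosts = 8192 - 2 (network + broadcast) = 8190

8190
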